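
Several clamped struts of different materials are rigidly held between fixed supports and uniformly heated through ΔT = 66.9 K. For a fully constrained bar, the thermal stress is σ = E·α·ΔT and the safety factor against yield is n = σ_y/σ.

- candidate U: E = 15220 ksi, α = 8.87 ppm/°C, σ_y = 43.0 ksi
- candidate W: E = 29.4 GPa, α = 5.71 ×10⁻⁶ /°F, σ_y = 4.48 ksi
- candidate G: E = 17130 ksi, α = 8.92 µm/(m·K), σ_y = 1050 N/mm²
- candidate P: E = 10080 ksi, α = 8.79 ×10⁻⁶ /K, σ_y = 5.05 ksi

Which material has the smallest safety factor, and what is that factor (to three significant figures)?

With everything in SI (GPa, ×10⁻⁶/K, MPa):
  candidate U: E = 104.9, α = 8.87, σ_y = 296.5 → σ = 62.3 MPa, n = 4.76
  candidate W: E = 29.40, α = 10.3, σ_y = 30.89 → σ = 20.2 MPa, n = 1.53
  candidate G: E = 118.1, α = 8.92, σ_y = 1050 → σ = 70.5 MPa, n = 14.9
  candidate P: E = 69.50, α = 8.79, σ_y = 34.82 → σ = 40.9 MPa, n = 0.852
The minimum is candidate P at n = 0.852.

candidate P, n = 0.852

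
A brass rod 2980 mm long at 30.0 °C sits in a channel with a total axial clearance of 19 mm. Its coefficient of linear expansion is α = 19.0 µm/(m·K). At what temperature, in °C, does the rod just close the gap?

366 °C

α·L₀·ΔT = 19.0 mm ⇒ ΔT = 19.0 / (19.0×10⁻⁶ × 2980.0) = 335.6 K.
T = 30.0 + 335.6 = 365.6 °C.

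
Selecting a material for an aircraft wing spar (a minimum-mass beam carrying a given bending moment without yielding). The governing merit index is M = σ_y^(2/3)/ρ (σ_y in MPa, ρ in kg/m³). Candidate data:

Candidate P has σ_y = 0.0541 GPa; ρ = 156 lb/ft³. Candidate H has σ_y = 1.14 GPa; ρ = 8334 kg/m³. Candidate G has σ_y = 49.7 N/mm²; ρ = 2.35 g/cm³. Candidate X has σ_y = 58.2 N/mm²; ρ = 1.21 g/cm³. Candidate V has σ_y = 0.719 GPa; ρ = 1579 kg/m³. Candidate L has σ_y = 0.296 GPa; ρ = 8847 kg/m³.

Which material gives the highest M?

Putting every candidate on a common basis:
  candidate P: σ_y = 54.10 MPa, ρ = 2499 kg/m³
  candidate H: σ_y = 1140 MPa, ρ = 8334 kg/m³
  candidate G: σ_y = 49.70 MPa, ρ = 2350 kg/m³
  candidate X: σ_y = 58.20 MPa, ρ = 1210 kg/m³
  candidate V: σ_y = 719.0 MPa, ρ = 1579 kg/m³
  candidate L: σ_y = 296.0 MPa, ρ = 8847 kg/m³
  candidate V: M = 50.8×10⁻³
  candidate H: M = 13.1×10⁻³
  candidate X: M = 12.4×10⁻³
  candidate G: M = 5.75×10⁻³
  candidate P: M = 5.72×10⁻³
  candidate L: M = 5.02×10⁻³
Candidate V ranks first.

candidate V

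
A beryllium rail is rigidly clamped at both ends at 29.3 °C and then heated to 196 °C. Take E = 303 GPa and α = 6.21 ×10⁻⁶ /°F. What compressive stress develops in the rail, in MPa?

α = 6.21×10⁻⁶/°F × 9/5 = 11.2×10⁻⁶/K.
ΔT = 166.7 K. Constrained thermal stress σ = E·α·ΔT = 303.0×10³ MPa × 11.2×10⁻⁶ × 166.7 = 565 MPa (compressive).

565 MPa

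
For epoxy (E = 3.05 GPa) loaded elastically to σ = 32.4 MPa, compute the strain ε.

0.0106

ε = σ/E = 32.4 / 3050 = 0.0106.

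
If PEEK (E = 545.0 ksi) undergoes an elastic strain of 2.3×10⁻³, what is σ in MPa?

E = 545.0 ksi = 3.758 GPa.
σ = E·ε = 3758 MPa × 2.3×10⁻³ = 8.64 MPa.

8.64 MPa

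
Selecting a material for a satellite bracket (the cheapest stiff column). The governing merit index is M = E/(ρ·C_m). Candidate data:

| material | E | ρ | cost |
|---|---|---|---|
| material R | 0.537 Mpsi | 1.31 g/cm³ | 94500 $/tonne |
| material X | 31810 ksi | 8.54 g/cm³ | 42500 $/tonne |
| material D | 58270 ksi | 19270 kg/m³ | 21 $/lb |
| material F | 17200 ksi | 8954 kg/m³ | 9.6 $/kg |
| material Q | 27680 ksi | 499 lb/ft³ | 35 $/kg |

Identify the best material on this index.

material F

Putting every candidate on a common basis:
  material R: E = 3.702 GPa, ρ = 1310 kg/m³, cost = 94.50 $/kg
  material X: E = 219.3 GPa, ρ = 8540 kg/m³, cost = 42.50 $/kg
  material D: E = 401.8 GPa, ρ = 19270 kg/m³, cost = 46.30 $/kg
  material F: E = 118.6 GPa, ρ = 8954 kg/m³, cost = 9.600 $/kg
  material Q: E = 190.8 GPa, ρ = 7993 kg/m³, cost = 35.00 $/kg
  material F: M = 1.38 MN·m per $
  material Q: M = 0.682 MN·m per $
  material X: M = 0.604 MN·m per $
  material D: M = 0.450 MN·m per $
  material R: M = 0.0299 MN·m per $
Material F ranks first.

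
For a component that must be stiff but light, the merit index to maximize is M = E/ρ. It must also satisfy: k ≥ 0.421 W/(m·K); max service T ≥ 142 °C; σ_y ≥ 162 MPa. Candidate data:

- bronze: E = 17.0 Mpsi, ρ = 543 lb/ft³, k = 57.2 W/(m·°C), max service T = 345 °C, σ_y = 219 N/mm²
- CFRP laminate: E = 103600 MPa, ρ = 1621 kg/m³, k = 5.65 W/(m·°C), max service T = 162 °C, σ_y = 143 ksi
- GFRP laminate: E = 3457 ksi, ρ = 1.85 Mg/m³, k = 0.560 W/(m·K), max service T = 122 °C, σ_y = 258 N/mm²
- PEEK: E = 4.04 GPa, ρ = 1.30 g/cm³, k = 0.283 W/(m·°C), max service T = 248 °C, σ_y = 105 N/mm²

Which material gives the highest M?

CFRP laminate

Screen on constraints: k ≥ 0.421 W/(m·K); max service T ≥ 142 °C; σ_y ≥ 162 MPa. Survivors: bronze, CFRP laminate.
Normalizing units and computing the index:
  bronze: E = 117.2 GPa, ρ = 8698 kg/m³
  CFRP laminate: E = 103.6 GPa, ρ = 1621 kg/m³
  CFRP laminate: M = 63.9 MN·m/kg
  bronze: M = 13.5 MN·m/kg
CFRP laminate ranks first.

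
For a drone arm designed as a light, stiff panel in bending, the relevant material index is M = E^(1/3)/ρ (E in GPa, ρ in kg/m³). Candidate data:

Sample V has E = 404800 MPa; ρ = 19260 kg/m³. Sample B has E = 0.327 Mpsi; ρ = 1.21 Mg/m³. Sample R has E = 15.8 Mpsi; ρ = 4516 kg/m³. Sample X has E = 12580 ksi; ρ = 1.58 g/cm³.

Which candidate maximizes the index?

sample X

Normalizing units and computing the index:
  sample V: E = 404.8 GPa, ρ = 19260 kg/m³
  sample B: E = 2.255 GPa, ρ = 1210 kg/m³
  sample R: E = 108.9 GPa, ρ = 4516 kg/m³
  sample X: E = 86.74 GPa, ρ = 1580 kg/m³
  sample X: M = 2.80×10⁻³
  sample B: M = 1.08×10⁻³
  sample R: M = 1.06×10⁻³
  sample V: M = 0.384×10⁻³
The maximum is for sample X.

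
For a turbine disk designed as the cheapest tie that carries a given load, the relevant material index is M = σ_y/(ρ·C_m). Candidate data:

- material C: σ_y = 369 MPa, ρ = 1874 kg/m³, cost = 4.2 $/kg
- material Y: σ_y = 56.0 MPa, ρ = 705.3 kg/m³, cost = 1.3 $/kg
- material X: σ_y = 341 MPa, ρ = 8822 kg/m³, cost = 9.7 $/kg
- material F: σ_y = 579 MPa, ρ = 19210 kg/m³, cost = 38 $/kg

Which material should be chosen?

Computing M directly (units already consistent):
  material Y: M = 61.1 kN·m per $
  material C: M = 46.9 kN·m per $
  material X: M = 3.98 kN·m per $
  material F: M = 0.793 kN·m per $
Material Y ranks first.

material Y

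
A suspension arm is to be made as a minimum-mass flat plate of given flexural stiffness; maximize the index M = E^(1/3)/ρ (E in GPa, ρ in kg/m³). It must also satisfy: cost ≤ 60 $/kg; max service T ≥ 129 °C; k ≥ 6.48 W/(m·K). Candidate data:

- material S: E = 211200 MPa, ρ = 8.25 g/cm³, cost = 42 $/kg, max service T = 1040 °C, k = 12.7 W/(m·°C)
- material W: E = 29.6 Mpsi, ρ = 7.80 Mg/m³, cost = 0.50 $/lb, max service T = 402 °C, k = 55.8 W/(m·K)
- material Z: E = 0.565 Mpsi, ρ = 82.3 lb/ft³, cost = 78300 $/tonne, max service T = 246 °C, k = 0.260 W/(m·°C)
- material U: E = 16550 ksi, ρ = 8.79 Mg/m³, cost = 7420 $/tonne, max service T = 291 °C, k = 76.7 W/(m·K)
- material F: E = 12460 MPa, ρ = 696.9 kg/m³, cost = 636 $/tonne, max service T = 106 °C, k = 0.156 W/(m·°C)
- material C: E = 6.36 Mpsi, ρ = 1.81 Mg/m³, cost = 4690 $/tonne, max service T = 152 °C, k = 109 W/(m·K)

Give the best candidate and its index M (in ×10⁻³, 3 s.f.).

Screen on constraints: cost ≤ 60 $/kg; max service T ≥ 129 °C; k ≥ 6.48 W/(m·K). Survivors: material S, material W, material U, material C.
Normalizing units and computing the index:
  material S: E = 211.2 GPa, ρ = 8250 kg/m³
  material W: E = 204.1 GPa, ρ = 7800 kg/m³
  material U: E = 114.1 GPa, ρ = 8790 kg/m³
  material C: E = 43.85 GPa, ρ = 1810 kg/m³
  material C: M = 1.95×10⁻³
  material W: M = 0.755×10⁻³
  material S: M = 0.722×10⁻³
  material U: M = 0.552×10⁻³
Material C ranks first.

material C, M = 1.95×10⁻³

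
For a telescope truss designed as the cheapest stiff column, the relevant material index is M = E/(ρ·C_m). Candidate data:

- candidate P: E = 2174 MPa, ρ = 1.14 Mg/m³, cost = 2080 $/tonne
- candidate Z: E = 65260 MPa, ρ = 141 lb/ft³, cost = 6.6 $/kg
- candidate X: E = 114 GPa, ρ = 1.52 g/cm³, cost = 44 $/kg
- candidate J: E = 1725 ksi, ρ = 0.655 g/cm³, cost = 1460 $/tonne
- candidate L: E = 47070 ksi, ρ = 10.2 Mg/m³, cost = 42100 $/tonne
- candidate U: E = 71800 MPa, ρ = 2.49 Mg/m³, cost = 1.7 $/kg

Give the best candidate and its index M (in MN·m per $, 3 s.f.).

Normalizing units and computing the index:
  candidate P: E = 2.174 GPa, ρ = 1140 kg/m³, cost = 2.080 $/kg
  candidate Z: E = 65.26 GPa, ρ = 2259 kg/m³, cost = 6.600 $/kg
  candidate X: E = 114.0 GPa, ρ = 1520 kg/m³, cost = 44.00 $/kg
  candidate J: E = 11.89 GPa, ρ = 655.0 kg/m³, cost = 1.460 $/kg
  candidate L: E = 324.5 GPa, ρ = 10200 kg/m³, cost = 42.10 $/kg
  candidate U: E = 71.80 GPa, ρ = 2490 kg/m³, cost = 1.700 $/kg
  candidate U: M = 17.0 MN·m per $
  candidate J: M = 12.4 MN·m per $
  candidate Z: M = 4.38 MN·m per $
  candidate X: M = 1.70 MN·m per $
  candidate P: M = 0.917 MN·m per $
  candidate L: M = 0.756 MN·m per $
Highest index: candidate U.

candidate U, M = 17.0 MN·m per $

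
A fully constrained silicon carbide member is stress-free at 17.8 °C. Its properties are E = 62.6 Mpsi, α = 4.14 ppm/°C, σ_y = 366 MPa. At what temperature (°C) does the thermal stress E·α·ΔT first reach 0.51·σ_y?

122 °C

E = 62.6 Mpsi = 431.6 GPa.
E·α·ΔT = 186.7 MPa ⇒ ΔT = 186.7 / (431.6×10³ × 4.14×10⁻⁶) = 104.5 K.
T = 17.8 + 104.5 = 122.3 °C.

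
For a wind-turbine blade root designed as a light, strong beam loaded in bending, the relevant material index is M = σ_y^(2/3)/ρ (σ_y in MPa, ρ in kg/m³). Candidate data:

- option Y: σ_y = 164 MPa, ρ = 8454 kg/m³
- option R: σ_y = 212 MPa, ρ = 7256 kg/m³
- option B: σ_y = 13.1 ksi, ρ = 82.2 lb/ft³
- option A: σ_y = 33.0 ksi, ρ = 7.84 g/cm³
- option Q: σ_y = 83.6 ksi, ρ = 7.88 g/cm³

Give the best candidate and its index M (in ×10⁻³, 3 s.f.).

option B, M = 15.3×10⁻³

Putting every candidate on a common basis:
  option Y: σ_y = 164.0 MPa, ρ = 8454 kg/m³
  option R: σ_y = 212.0 MPa, ρ = 7256 kg/m³
  option B: σ_y = 90.32 MPa, ρ = 1317 kg/m³
  option A: σ_y = 227.5 MPa, ρ = 7840 kg/m³
  option Q: σ_y = 576.4 MPa, ρ = 7880 kg/m³
  option B: M = 15.3×10⁻³
  option Q: M = 8.79×10⁻³
  option R: M = 4.90×10⁻³
  option A: M = 4.75×10⁻³
  option Y: M = 3.54×10⁻³
The maximum is for option B.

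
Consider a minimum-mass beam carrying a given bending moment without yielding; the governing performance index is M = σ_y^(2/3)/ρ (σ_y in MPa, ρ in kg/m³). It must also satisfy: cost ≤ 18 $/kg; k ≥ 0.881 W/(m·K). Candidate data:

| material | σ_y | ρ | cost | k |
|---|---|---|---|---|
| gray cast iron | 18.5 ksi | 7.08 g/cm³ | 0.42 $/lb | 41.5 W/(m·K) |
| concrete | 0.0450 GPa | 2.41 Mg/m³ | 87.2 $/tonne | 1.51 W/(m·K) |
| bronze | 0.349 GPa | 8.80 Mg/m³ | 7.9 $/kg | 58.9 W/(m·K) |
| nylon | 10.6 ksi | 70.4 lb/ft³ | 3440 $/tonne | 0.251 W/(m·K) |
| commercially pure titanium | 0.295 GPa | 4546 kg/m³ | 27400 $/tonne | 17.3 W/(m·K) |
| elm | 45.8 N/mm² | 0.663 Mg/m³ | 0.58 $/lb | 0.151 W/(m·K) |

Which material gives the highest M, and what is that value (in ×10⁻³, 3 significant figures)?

Screen on constraints: cost ≤ 18 $/kg; k ≥ 0.881 W/(m·K). Survivors: gray cast iron, concrete, bronze.
Putting every candidate on a common basis:
  gray cast iron: σ_y = 127.6 MPa, ρ = 7080 kg/m³
  concrete: σ_y = 45.00 MPa, ρ = 2410 kg/m³
  bronze: σ_y = 349.0 MPa, ρ = 8800 kg/m³
  bronze: M = 5.63×10⁻³
  concrete: M = 5.25×10⁻³
  gray cast iron: M = 3.58×10⁻³
Bronze ranks first.

bronze, M = 5.63×10⁻³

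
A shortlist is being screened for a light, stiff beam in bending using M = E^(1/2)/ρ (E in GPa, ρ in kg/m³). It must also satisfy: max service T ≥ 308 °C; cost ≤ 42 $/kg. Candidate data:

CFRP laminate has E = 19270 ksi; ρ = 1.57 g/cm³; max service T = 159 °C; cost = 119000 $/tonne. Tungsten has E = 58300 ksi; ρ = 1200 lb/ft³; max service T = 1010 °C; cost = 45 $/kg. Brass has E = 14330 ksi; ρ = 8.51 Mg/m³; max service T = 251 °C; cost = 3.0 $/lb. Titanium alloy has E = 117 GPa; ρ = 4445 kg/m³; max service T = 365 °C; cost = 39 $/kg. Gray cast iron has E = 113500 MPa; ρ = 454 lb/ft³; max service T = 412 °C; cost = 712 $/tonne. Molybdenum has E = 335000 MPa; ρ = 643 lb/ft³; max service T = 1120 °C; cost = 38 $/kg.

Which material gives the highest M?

Screen on constraints: max service T ≥ 308 °C; cost ≤ 42 $/kg. Survivors: titanium alloy, gray cast iron, molybdenum.
Convert each candidate to consistent units, then evaluate M:
  titanium alloy: E = 117.0 GPa, ρ = 4445 kg/m³
  gray cast iron: E = 113.5 GPa, ρ = 7272 kg/m³
  molybdenum: E = 335.0 GPa, ρ = 10300 kg/m³
  titanium alloy: M = 2.43×10⁻³
  molybdenum: M = 1.78×10⁻³
  gray cast iron: M = 1.46×10⁻³
Titanium alloy has the largest M.

titanium alloy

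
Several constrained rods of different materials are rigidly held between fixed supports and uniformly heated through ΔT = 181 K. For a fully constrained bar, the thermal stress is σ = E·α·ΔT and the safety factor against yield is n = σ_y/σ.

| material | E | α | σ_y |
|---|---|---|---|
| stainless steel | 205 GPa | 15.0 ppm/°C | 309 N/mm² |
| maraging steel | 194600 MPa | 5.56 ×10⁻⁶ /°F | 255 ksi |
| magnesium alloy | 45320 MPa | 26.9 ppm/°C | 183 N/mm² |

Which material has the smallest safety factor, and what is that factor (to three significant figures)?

stainless steel, n = 0.555

Per material, after unit conversion:
  stainless steel: E = 205.0, α = 15.0, σ_y = 309.0 → σ = 557 MPa, n = 0.555
  maraging steel: E = 194.6, α = 10.0, σ_y = 1758 → σ = 353 MPa, n = 4.99
  magnesium alloy: E = 45.32, α = 26.9, σ_y = 183.0 → σ = 221 MPa, n = 0.829
Smallest n: stainless steel with n = 0.555.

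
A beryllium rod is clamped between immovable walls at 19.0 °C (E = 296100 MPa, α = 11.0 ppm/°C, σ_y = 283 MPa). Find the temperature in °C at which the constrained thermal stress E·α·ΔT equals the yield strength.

E = 296100 MPa = 296.1 GPa.
E·α·ΔT = 283.0 MPa ⇒ ΔT = 283.0 / (296.1×10³ × 11.0×10⁻⁶) = 86.89 K.
T = 19.0 + 86.89 = 105.9 °C.

106 °C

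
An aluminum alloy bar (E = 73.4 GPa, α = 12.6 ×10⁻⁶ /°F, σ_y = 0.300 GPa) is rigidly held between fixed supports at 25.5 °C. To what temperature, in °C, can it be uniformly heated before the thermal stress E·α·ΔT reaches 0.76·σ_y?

α = 12.6×10⁻⁶/°F × 9/5 = 22.7×10⁻⁶/K.
σ_y = 0.300 GPa = 300.0 MPa.
E·α·ΔT = 228.0 MPa ⇒ ΔT = 228.0 / (73.40×10³ × 22.7×10⁻⁶) = 137.0 K.
T = 25.5 + 137.0 = 162.5 °C.

162 °C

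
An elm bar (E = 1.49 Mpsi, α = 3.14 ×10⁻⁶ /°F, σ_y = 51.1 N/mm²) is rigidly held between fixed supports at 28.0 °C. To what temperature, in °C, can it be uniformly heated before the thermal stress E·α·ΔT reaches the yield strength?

908 °C

E = 1.49 Mpsi = 10.27 GPa.
α = 3.14×10⁻⁶/°F × 9/5 = 5.65×10⁻⁶/K.
σ_y = 51.1 N/mm² = 51.10 MPa.
E·α·ΔT = 51.10 MPa ⇒ ΔT = 51.10 / (10.27×10³ × 5.65×10⁻⁶) = 880.1 K.
T = 28.0 + 880.1 = 908.1 °C.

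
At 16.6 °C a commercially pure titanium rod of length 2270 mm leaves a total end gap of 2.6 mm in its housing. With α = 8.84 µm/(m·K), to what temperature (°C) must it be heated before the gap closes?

α·L₀·ΔT = 2.6 mm ⇒ ΔT = 2.6 / (8.84×10⁻⁶ × 2270.0) = 129.6 K.
T = 16.6 + 129.6 = 146.2 °C.

146 °C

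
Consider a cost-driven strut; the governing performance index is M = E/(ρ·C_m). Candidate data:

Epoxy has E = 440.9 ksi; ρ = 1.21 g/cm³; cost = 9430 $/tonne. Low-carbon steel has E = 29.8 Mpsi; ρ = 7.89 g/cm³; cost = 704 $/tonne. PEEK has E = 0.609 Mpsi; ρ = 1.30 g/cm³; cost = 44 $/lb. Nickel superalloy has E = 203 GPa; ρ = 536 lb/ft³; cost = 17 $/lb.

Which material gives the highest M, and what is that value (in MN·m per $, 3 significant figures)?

In SI units:
  epoxy: E = 3.040 GPa, ρ = 1210 kg/m³, cost = 9.430 $/kg
  low-carbon steel: E = 205.5 GPa, ρ = 7890 kg/m³, cost = 0.7040 $/kg
  PEEK: E = 4.199 GPa, ρ = 1300 kg/m³, cost = 97.00 $/kg
  nickel superalloy: E = 203.0 GPa, ρ = 8586 kg/m³, cost = 37.48 $/kg
  low-carbon steel: M = 37.0 MN·m per $
  nickel superalloy: M = 0.631 MN·m per $
  epoxy: M = 0.266 MN·m per $
  PEEK: M = 0.0333 MN·m per $
Low-carbon steel ranks first.

low-carbon steel, M = 37.0 MN·m per $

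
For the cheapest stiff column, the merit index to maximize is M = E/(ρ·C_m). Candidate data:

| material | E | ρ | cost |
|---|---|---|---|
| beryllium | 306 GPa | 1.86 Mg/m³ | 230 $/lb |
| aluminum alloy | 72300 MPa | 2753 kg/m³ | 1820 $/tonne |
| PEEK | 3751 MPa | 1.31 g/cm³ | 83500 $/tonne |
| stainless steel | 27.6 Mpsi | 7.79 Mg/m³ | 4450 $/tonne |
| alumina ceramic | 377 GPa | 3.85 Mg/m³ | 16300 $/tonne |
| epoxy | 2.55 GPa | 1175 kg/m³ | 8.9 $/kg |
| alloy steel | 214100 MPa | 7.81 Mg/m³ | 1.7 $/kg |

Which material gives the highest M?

alloy steel

In SI units:
  beryllium: E = 306.0 GPa, ρ = 1860 kg/m³, cost = 507.1 $/kg
  aluminum alloy: E = 72.30 GPa, ρ = 2753 kg/m³, cost = 1.820 $/kg
  PEEK: E = 3.751 GPa, ρ = 1310 kg/m³, cost = 83.50 $/kg
  stainless steel: E = 190.3 GPa, ρ = 7790 kg/m³, cost = 4.450 $/kg
  alumina ceramic: E = 377.0 GPa, ρ = 3850 kg/m³, cost = 16.30 $/kg
  epoxy: E = 2.550 GPa, ρ = 1175 kg/m³, cost = 8.900 $/kg
  alloy steel: E = 214.1 GPa, ρ = 7810 kg/m³, cost = 1.700 $/kg
  alloy steel: M = 16.1 MN·m per $
  aluminum alloy: M = 14.4 MN·m per $
  alumina ceramic: M = 6.01 MN·m per $
  stainless steel: M = 5.49 MN·m per $
  beryllium: M = 0.324 MN·m per $
  epoxy: M = 0.244 MN·m per $
  PEEK: M = 0.0343 MN·m per $
The maximum is for alloy steel.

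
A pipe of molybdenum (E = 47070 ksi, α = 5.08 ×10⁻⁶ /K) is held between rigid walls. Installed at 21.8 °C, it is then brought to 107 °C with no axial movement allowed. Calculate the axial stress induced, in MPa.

140 MPa

E = 47070 ksi = 324.5 GPa.
ΔT = 85.20 K. Constrained thermal stress σ = E·α·ΔT = 324.5×10³ MPa × 5.08×10⁻⁶ × 85.20 = 140 MPa (compressive).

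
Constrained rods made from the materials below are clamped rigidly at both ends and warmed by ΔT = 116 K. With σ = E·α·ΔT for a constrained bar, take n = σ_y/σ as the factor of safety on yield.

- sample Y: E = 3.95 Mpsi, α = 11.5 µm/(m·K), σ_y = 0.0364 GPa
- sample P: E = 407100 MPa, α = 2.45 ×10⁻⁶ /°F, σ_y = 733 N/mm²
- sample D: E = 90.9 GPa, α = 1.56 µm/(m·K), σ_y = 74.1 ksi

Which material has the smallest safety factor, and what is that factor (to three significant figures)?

sample Y, n = 1.00

Converting E to GPa, α to ×10⁻⁶/K, σ_y to MPa, then σ and n for each:
  sample Y: E = 27.23, α = 11.5, σ_y = 36.40 → σ = 36.3 MPa, n = 1.00
  sample P: E = 407.1, α = 4.41, σ_y = 733.0 → σ = 208 MPa, n = 3.52
  sample D: E = 90.90, α = 1.56, σ_y = 510.9 → σ = 16.4 MPa, n = 31.1
Sample Y has the lowest safety factor, n = 1.00.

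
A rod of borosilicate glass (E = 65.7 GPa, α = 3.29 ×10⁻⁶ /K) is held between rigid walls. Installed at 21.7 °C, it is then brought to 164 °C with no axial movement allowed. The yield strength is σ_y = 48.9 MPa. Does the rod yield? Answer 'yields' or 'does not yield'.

ΔT = 142.3 K. Constrained thermal stress σ = E·α·ΔT = 65.70×10³ MPa × 3.29×10⁻⁶ × 142.3 = 30.8 MPa (compressive).
Compare to σ_y = 48.9 MPa: σ < σ_y, so it does not yield.

does not yield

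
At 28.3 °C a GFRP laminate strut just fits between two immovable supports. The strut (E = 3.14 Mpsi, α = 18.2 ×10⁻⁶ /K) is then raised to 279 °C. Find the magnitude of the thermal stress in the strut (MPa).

98.8 MPa

E = 3.14 Mpsi = 21.65 GPa.
ΔT = 250.7 K. Constrained thermal stress σ = E·α·ΔT = 21.65×10³ MPa × 18.2×10⁻⁶ × 250.7 = 98.8 MPa (compressive).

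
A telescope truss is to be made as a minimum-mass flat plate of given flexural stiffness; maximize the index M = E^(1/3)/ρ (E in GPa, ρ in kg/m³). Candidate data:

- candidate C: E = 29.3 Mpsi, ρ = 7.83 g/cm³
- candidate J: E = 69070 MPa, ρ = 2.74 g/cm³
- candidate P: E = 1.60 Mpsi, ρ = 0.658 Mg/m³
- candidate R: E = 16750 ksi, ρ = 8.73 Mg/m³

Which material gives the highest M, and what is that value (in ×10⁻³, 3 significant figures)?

candidate P, M = 3.38×10⁻³

After converting to SI:
  candidate C: E = 202.0 GPa, ρ = 7830 kg/m³
  candidate J: E = 69.07 GPa, ρ = 2740 kg/m³
  candidate P: E = 11.03 GPa, ρ = 658.0 kg/m³
  candidate R: E = 115.5 GPa, ρ = 8730 kg/m³
  candidate P: M = 3.38×10⁻³
  candidate J: M = 1.50×10⁻³
  candidate C: M = 0.749×10⁻³
  candidate R: M = 0.558×10⁻³
Candidate P has the largest M.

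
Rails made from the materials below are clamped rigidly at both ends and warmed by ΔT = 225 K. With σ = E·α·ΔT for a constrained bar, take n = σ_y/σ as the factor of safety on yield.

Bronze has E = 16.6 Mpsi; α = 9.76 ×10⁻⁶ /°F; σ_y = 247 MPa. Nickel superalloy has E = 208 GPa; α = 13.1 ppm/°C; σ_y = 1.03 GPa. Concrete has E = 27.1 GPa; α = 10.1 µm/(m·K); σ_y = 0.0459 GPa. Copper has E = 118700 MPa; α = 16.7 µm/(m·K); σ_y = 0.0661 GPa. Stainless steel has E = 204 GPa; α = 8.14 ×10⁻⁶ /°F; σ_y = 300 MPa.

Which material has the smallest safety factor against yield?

copper

Per material, after unit conversion:
  bronze: E = 114.5, α = 17.6, σ_y = 247.0 → σ = 452 MPa, n = 0.546
  nickel superalloy: E = 208.0, α = 13.1, σ_y = 1030 → σ = 613 MPa, n = 1.68
  concrete: E = 27.10, α = 10.1, σ_y = 45.90 → σ = 61.6 MPa, n = 0.745
  copper: E = 118.7, α = 16.7, σ_y = 66.10 → σ = 446 MPa, n = 0.148
  stainless steel: E = 204.0, α = 14.7, σ_y = 300.0 → σ = 673 MPa, n = 0.446
Copper has the lowest safety factor, n = 0.148.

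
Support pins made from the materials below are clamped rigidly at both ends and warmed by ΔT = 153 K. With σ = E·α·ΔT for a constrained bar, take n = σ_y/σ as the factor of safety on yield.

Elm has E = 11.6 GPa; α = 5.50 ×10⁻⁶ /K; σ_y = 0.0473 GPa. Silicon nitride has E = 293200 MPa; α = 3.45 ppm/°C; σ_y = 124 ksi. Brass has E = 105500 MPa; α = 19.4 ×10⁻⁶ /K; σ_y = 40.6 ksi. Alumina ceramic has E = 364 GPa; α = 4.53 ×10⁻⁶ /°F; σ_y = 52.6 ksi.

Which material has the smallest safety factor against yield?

Per material, after unit conversion:
  elm: E = 11.60, α = 5.50, σ_y = 47.30 → σ = 9.76 MPa, n = 4.85
  silicon nitride: E = 293.2, α = 3.45, σ_y = 855.0 → σ = 155 MPa, n = 5.52
  brass: E = 105.5, α = 19.4, σ_y = 279.9 → σ = 313 MPa, n = 0.894
  alumina ceramic: E = 364.0, α = 8.15, σ_y = 362.7 → σ = 454 MPa, n = 0.799
Smallest n: alumina ceramic with n = 0.799.

alumina ceramic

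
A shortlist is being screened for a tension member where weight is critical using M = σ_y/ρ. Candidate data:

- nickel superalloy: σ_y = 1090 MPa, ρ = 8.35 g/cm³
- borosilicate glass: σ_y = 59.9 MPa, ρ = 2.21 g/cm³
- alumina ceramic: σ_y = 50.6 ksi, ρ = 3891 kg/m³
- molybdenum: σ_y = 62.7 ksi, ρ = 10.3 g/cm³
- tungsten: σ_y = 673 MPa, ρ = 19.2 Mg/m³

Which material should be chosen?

nickel superalloy

In SI units:
  nickel superalloy: σ_y = 1090 MPa, ρ = 8350 kg/m³
  borosilicate glass: σ_y = 59.90 MPa, ρ = 2210 kg/m³
  alumina ceramic: σ_y = 348.9 MPa, ρ = 3891 kg/m³
  molybdenum: σ_y = 432.3 MPa, ρ = 10300 kg/m³
  tungsten: σ_y = 673.0 MPa, ρ = 19200 kg/m³
  nickel superalloy: M = 131 kN·m/kg
  alumina ceramic: M = 89.7 kN·m/kg
  molybdenum: M = 42.0 kN·m/kg
  tungsten: M = 35.1 kN·m/kg
  borosilicate glass: M = 27.1 kN·m/kg
Highest index: nickel superalloy.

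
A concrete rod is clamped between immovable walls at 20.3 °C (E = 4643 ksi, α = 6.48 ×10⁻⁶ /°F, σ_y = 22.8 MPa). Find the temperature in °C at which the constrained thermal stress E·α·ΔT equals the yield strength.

81.4 °C

E = 4643 ksi = 32.01 GPa.
α = 6.48×10⁻⁶/°F × 9/5 = 11.7×10⁻⁶/K.
E·α·ΔT = 22.80 MPa ⇒ ΔT = 22.80 / (32.01×10³ × 11.7×10⁻⁶) = 61.06 K.
T = 20.3 + 61.06 = 81.36 °C.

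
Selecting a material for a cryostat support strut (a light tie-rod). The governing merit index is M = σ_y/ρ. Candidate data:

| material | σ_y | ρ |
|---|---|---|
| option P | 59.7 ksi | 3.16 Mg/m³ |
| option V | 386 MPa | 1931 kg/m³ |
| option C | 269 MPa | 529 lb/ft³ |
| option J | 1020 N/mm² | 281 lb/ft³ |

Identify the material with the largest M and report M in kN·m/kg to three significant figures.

option J, M = 227 kN·m/kg

Normalizing units and computing the index:
  option P: σ_y = 411.6 MPa, ρ = 3160 kg/m³
  option V: σ_y = 386.0 MPa, ρ = 1931 kg/m³
  option C: σ_y = 269.0 MPa, ρ = 8474 kg/m³
  option J: σ_y = 1020 MPa, ρ = 4501 kg/m³
  option J: M = 227 kN·m/kg
  option V: M = 200 kN·m/kg
  option P: M = 130 kN·m/kg
  option C: M = 31.7 kN·m/kg
Option J ranks first.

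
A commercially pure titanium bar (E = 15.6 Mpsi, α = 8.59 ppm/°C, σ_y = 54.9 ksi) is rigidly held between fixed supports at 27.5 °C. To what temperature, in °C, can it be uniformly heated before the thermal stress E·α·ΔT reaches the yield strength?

437 °C

E = 15.6 Mpsi = 107.6 GPa.
σ_y = 54.9 ksi = 378.5 MPa.
E·α·ΔT = 378.5 MPa ⇒ ΔT = 378.5 / (107.6×10³ × 8.59×10⁻⁶) = 409.7 K.
T = 27.5 + 409.7 = 437.2 °C.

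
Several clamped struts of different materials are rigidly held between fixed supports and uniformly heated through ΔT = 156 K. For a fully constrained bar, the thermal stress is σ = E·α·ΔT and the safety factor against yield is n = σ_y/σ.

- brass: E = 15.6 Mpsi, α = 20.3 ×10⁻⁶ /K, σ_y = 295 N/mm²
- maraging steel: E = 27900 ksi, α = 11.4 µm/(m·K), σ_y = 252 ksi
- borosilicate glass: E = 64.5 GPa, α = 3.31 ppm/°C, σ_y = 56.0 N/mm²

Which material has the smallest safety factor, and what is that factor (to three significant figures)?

brass, n = 0.866

In consistent units (E in GPa, α in ×10⁻⁶/K, σ_y in MPa):
  brass: E = 107.6, α = 20.3, σ_y = 295.0 → σ = 341 MPa, n = 0.866
  maraging steel: E = 192.4, α = 11.4, σ_y = 1737 → σ = 342 MPa, n = 5.08
  borosilicate glass: E = 64.50, α = 3.31, σ_y = 56.00 → σ = 33.3 MPa, n = 1.68
Smallest n: brass with n = 0.866.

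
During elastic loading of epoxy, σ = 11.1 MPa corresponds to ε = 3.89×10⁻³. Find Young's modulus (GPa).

2.85 GPa

E = σ/ε = 11.1 MPa / 3.89×10⁻³ = 2853 MPa = 2.85 GPa.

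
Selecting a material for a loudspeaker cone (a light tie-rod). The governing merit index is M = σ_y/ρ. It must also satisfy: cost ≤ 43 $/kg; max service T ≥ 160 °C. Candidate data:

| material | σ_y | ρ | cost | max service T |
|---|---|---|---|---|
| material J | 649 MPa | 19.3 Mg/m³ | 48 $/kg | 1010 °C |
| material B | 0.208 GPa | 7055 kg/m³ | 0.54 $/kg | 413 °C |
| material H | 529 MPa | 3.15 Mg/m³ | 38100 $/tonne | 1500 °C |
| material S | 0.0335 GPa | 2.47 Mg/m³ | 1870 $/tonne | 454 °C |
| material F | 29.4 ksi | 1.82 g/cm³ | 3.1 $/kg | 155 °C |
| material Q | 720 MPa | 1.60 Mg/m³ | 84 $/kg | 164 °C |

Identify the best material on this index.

material H

Screen on constraints: cost ≤ 43 $/kg; max service T ≥ 160 °C. Survivors: material B, material H, material S.
Normalizing units and computing the index:
  material B: σ_y = 208.0 MPa, ρ = 7055 kg/m³
  material H: σ_y = 529.0 MPa, ρ = 3150 kg/m³
  material S: σ_y = 33.50 MPa, ρ = 2470 kg/m³
  material H: M = 168 kN·m/kg
  material B: M = 29.5 kN·m/kg
  material S: M = 13.6 kN·m/kg
Material H ranks first.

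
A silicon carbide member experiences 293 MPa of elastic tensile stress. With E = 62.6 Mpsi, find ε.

E = 62.6 Mpsi = 431.6 GPa = 431600 MPa.
ε = σ/E = 293 / 431600 = 6.79×10⁻⁴.

6.79×10⁻⁴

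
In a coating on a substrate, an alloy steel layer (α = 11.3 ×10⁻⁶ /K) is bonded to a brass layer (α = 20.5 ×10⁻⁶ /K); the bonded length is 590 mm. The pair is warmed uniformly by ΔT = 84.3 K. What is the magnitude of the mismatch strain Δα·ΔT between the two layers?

Δα = |11.3 − 20.5|×10⁻⁶/K = 9.20×10⁻⁶/K.
Mismatch strain = Δα·ΔT = 9.20×10⁻⁶ × 84.3 = 7.76×10⁻⁴.

7.76×10⁻⁴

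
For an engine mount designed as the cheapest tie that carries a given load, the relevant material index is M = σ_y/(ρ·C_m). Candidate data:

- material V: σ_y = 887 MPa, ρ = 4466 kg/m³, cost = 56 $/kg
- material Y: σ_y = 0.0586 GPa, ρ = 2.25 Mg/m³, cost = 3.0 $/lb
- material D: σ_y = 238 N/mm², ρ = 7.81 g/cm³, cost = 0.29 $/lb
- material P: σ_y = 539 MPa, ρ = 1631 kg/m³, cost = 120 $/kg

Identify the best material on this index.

After converting to SI:
  material V: σ_y = 887.0 MPa, ρ = 4466 kg/m³, cost = 56.00 $/kg
  material Y: σ_y = 58.60 MPa, ρ = 2250 kg/m³, cost = 6.614 $/kg
  material D: σ_y = 238.0 MPa, ρ = 7810 kg/m³, cost = 0.6393 $/kg
  material P: σ_y = 539.0 MPa, ρ = 1631 kg/m³, cost = 120.0 $/kg
  material D: M = 47.7 kN·m per $
  material Y: M = 3.94 kN·m per $
  material V: M = 3.55 kN·m per $
  material P: M = 2.75 kN·m per $
The maximum is for material D.

material D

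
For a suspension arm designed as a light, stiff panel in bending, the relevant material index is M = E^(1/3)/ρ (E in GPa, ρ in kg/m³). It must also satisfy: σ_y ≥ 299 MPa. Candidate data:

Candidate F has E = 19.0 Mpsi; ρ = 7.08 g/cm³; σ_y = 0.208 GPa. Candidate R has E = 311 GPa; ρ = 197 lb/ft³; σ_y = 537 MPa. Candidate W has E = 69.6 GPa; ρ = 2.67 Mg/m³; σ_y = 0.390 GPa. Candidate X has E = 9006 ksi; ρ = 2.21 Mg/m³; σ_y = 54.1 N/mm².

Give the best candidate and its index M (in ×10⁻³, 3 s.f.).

Screen on constraints: σ_y ≥ 299 MPa. Survivors: candidate R, candidate W.
After converting to SI:
  candidate R: E = 311.0 GPa, ρ = 3156 kg/m³
  candidate W: E = 69.60 GPa, ρ = 2670 kg/m³
  candidate R: M = 2.15×10⁻³
  candidate W: M = 1.54×10⁻³
The maximum is for candidate R.

candidate R, M = 2.15×10⁻³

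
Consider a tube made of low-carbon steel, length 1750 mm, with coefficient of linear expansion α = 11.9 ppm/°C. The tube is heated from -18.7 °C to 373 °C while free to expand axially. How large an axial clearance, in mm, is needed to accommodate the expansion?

ΔT = 373 − (-18.7) = 391.7 K.
ΔL = α·L₀·ΔT = 11.9×10⁻⁶ × 1750 mm × 391.7 K = 8.16 mm.

8.16 mm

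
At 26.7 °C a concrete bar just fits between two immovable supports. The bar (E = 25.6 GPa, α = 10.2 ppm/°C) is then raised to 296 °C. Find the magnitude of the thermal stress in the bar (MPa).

ΔT = 269.3 K. Constrained thermal stress σ = E·α·ΔT = 25.60×10³ MPa × 10.2×10⁻⁶ × 269.3 = 70.3 MPa (compressive).

70.3 MPa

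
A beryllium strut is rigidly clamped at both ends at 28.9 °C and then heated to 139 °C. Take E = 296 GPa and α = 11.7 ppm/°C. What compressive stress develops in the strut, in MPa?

ΔT = 110.1 K. Constrained thermal stress σ = E·α·ΔT = 296.0×10³ MPa × 11.7×10⁻⁶ × 110.1 = 381 MPa (compressive).

381 MPa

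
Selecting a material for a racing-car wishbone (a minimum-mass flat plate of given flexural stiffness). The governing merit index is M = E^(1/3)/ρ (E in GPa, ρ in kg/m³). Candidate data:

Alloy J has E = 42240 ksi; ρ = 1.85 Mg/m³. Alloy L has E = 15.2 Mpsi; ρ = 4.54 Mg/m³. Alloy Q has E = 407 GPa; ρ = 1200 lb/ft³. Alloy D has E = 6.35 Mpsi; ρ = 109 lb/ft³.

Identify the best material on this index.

Putting every candidate on a common basis:
  alloy J: E = 291.2 GPa, ρ = 1850 kg/m³
  alloy L: E = 104.8 GPa, ρ = 4540 kg/m³
  alloy Q: E = 407.0 GPa, ρ = 19220 kg/m³
  alloy D: E = 43.78 GPa, ρ = 1746 kg/m³
  alloy J: M = 3.58×10⁻³
  alloy D: M = 2.02×10⁻³
  alloy L: M = 1.04×10⁻³
  alloy Q: M = 0.386×10⁻³
Highest index: alloy J.

alloy J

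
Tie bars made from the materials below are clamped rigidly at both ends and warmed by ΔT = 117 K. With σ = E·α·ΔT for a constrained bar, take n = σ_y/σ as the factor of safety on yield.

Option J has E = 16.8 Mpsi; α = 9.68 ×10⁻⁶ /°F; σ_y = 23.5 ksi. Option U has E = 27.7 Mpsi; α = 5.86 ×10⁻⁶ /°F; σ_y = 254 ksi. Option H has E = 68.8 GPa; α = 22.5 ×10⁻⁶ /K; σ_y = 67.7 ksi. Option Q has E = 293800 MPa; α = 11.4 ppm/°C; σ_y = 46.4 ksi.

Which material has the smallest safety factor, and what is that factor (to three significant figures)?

option J, n = 0.686

Per material, after unit conversion:
  option J: E = 115.8, α = 17.4, σ_y = 162.0 → σ = 236 MPa, n = 0.686
  option U: E = 191.0, α = 10.5, σ_y = 1751 → σ = 236 MPa, n = 7.43
  option H: E = 68.80, α = 22.5, σ_y = 466.8 → σ = 181 MPa, n = 2.58
  option Q: E = 293.8, α = 11.4, σ_y = 319.9 → σ = 392 MPa, n = 0.816
Option J has the lowest safety factor, n = 0.686.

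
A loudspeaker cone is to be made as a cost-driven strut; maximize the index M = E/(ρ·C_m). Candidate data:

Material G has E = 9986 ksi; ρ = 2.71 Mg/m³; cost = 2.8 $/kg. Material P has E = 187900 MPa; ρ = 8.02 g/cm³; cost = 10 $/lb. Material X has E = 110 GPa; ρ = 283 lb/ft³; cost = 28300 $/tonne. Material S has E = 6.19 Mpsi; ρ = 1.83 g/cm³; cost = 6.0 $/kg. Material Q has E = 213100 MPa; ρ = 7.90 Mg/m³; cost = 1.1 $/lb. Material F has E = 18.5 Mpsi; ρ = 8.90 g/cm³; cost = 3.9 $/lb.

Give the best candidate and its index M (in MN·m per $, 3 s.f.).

material Q, M = 11.1 MN·m per $

Putting every candidate on a common basis:
  material G: E = 68.85 GPa, ρ = 2710 kg/m³, cost = 2.800 $/kg
  material P: E = 187.9 GPa, ρ = 8020 kg/m³, cost = 22.05 $/kg
  material X: E = 110.0 GPa, ρ = 4533 kg/m³, cost = 28.30 $/kg
  material S: E = 42.68 GPa, ρ = 1830 kg/m³, cost = 6.000 $/kg
  material Q: E = 213.1 GPa, ρ = 7900 kg/m³, cost = 2.425 $/kg
  material F: E = 127.6 GPa, ρ = 8900 kg/m³, cost = 8.598 $/kg
  material Q: M = 11.1 MN·m per $
  material G: M = 9.07 MN·m per $
  material S: M = 3.89 MN·m per $
  material F: M = 1.67 MN·m per $
  material P: M = 1.06 MN·m per $
  material X: M = 0.857 MN·m per $
Material Q has the largest M.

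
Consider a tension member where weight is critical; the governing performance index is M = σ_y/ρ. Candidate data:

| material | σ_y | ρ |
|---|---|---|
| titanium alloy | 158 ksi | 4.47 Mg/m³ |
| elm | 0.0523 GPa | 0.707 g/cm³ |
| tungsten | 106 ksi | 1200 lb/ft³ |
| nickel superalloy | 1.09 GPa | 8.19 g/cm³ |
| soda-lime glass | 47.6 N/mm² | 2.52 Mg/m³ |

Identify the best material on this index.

titanium alloy

Convert each candidate to consistent units, then evaluate M:
  titanium alloy: σ_y = 1089 MPa, ρ = 4470 kg/m³
  elm: σ_y = 52.30 MPa, ρ = 707.0 kg/m³
  tungsten: σ_y = 730.8 MPa, ρ = 19220 kg/m³
  nickel superalloy: σ_y = 1090 MPa, ρ = 8190 kg/m³
  soda-lime glass: σ_y = 47.60 MPa, ρ = 2520 kg/m³
  titanium alloy: M = 244 kN·m/kg
  nickel superalloy: M = 133 kN·m/kg
  elm: M = 74.0 kN·m/kg
  tungsten: M = 38.0 kN·m/kg
  soda-lime glass: M = 18.9 kN·m/kg
The maximum is for titanium alloy.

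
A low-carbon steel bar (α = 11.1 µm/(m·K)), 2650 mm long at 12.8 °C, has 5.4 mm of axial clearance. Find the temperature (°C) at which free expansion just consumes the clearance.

α·L₀·ΔT = 5.4 mm ⇒ ΔT = 5.4 / (11.1×10⁻⁶ × 2650.0) = 183.6 K.
T = 12.8 + 183.6 = 196.4 °C.

196 °C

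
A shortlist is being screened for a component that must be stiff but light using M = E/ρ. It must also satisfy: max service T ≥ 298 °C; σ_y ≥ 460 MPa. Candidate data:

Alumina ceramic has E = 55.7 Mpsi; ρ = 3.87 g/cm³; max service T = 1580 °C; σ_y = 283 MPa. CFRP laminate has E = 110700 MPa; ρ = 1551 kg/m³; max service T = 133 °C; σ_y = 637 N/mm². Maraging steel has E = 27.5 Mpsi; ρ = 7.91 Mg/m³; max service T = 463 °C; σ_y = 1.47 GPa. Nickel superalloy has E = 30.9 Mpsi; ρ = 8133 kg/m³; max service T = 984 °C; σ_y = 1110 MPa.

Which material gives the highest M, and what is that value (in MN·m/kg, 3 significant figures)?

Screen on constraints: max service T ≥ 298 °C; σ_y ≥ 460 MPa. Survivors: maraging steel, nickel superalloy.
In SI units:
  maraging steel: E = 189.6 GPa, ρ = 7910 kg/m³
  nickel superalloy: E = 213.0 GPa, ρ = 8133 kg/m³
  nickel superalloy: M = 26.2 MN·m/kg
  maraging steel: M = 24.0 MN·m/kg
The maximum is for nickel superalloy.

nickel superalloy, M = 26.2 MN·m/kg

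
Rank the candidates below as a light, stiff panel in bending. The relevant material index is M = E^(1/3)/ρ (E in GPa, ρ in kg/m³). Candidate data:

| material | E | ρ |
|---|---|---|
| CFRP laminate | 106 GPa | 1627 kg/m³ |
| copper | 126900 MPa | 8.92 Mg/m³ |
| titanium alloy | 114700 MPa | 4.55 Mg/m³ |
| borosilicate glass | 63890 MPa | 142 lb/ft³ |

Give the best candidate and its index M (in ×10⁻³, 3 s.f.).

Convert each candidate to consistent units, then evaluate M:
  CFRP laminate: E = 106.0 GPa, ρ = 1627 kg/m³
  copper: E = 126.9 GPa, ρ = 8920 kg/m³
  titanium alloy: E = 114.7 GPa, ρ = 4550 kg/m³
  borosilicate glass: E = 63.89 GPa, ρ = 2275 kg/m³
  CFRP laminate: M = 2.91×10⁻³
  borosilicate glass: M = 1.76×10⁻³
  titanium alloy: M = 1.07×10⁻³
  copper: M = 0.563×10⁻³
The maximum is for CFRP laminate.

CFRP laminate, M = 2.91×10⁻³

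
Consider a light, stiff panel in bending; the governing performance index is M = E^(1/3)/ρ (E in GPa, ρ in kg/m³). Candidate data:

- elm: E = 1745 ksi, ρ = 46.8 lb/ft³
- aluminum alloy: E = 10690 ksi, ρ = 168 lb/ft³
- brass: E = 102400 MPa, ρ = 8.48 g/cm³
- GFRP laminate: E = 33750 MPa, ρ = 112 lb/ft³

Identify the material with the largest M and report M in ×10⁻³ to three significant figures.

In SI units:
  elm: E = 12.03 GPa, ρ = 749.7 kg/m³
  aluminum alloy: E = 73.70 GPa, ρ = 2691 kg/m³
  brass: E = 102.4 GPa, ρ = 8480 kg/m³
  GFRP laminate: E = 33.75 GPa, ρ = 1794 kg/m³
  elm: M = 3.06×10⁻³
  GFRP laminate: M = 1.80×10⁻³
  aluminum alloy: M = 1.56×10⁻³
  brass: M = 0.552×10⁻³
Elm has the largest M.

elm, M = 3.06×10⁻³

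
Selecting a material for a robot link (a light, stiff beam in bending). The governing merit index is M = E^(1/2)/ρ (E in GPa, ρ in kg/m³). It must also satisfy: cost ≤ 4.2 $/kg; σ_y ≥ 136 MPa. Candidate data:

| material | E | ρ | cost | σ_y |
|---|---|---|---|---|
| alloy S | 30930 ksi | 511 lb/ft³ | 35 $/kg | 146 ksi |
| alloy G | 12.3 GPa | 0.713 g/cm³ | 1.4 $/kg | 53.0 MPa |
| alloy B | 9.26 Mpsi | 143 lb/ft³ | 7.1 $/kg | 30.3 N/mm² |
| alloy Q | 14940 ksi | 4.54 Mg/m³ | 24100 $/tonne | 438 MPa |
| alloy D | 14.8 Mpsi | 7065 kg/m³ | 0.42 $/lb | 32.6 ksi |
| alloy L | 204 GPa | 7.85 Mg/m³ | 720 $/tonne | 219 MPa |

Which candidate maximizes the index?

Screen on constraints: cost ≤ 4.2 $/kg; σ_y ≥ 136 MPa. Survivors: alloy D, alloy L.
After converting to SI:
  alloy D: E = 102.0 GPa, ρ = 7065 kg/m³
  alloy L: E = 204.0 GPa, ρ = 7850 kg/m³
  alloy L: M = 1.82×10⁻³
  alloy D: M = 1.43×10⁻³
Highest index: alloy L.

alloy L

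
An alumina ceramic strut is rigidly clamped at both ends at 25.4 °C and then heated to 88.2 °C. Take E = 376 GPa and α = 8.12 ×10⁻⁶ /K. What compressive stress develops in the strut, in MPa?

ΔT = 62.80 K. Constrained thermal stress σ = E·α·ΔT = 376.0×10³ MPa × 8.12×10⁻⁶ × 62.80 = 192 MPa (compressive).

192 MPa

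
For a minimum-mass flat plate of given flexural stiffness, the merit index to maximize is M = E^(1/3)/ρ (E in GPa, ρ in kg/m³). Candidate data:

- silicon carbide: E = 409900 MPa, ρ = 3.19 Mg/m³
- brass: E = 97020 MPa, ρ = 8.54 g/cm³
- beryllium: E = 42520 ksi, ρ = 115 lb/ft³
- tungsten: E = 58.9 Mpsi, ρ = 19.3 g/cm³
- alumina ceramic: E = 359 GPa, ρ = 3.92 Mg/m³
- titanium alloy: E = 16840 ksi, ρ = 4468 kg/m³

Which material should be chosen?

In SI units:
  silicon carbide: E = 409.9 GPa, ρ = 3190 kg/m³
  brass: E = 97.02 GPa, ρ = 8540 kg/m³
  beryllium: E = 293.2 GPa, ρ = 1842 kg/m³
  tungsten: E = 406.1 GPa, ρ = 19300 kg/m³
  alumina ceramic: E = 359.0 GPa, ρ = 3920 kg/m³
  titanium alloy: E = 116.1 GPa, ρ = 4468 kg/m³
  beryllium: M = 3.61×10⁻³
  silicon carbide: M = 2.33×10⁻³
  alumina ceramic: M = 1.81×10⁻³
  titanium alloy: M = 1.09×10⁻³
  brass: M = 0.538×10⁻³
  tungsten: M = 0.384×10⁻³
The maximum is for beryllium.

beryllium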